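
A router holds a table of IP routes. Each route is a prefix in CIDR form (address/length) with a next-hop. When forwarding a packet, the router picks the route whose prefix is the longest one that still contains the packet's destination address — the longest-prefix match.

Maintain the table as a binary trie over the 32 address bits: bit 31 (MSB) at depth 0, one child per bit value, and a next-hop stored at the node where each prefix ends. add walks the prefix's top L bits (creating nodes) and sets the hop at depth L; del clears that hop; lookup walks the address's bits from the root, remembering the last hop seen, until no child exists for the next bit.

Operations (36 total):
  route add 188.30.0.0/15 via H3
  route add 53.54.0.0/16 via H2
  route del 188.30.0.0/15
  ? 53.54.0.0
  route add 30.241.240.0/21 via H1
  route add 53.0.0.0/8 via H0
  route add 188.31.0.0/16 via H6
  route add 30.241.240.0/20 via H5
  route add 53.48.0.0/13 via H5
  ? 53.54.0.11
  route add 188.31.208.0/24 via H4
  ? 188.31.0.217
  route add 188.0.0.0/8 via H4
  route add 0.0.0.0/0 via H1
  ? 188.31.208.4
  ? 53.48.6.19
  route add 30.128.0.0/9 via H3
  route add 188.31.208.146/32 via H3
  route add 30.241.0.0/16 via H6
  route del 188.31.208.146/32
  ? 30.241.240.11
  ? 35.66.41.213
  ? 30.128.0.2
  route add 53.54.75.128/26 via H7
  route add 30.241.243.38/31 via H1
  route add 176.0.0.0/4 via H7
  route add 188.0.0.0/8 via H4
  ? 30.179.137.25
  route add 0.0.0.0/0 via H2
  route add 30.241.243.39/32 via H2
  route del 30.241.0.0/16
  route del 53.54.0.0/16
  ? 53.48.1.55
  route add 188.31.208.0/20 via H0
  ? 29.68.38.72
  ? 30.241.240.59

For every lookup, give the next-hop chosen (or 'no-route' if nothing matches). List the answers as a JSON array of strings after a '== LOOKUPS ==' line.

Trace:
  + 188.30.0.0/15 (H3) depth=15
  + 53.54.0.0/16 (H2) depth=16
  del 188.30.0.0/15 (clear depth 15)
  ? 53.54.0.0  path d0:-→d1:-→d2:-→d3:-→d4:-→d5:-→d6:-→d7:-→d8:-→d9:-→d10:-→d11:-→d12:-→d13:-→d14:-→d15:-→d16:H2  best=H2
  + 30.241.240.0/21 (H1) depth=21
  + 53.0.0.0/8 (H0) depth=8
  + 188.31.0.0/16 (H6) depth=16
  + 30.241.240.0/20 (H5) depth=20
  + 53.48.0.0/13 (H5) depth=13
  ? 53.54.0.11  path d0:-→d1:-→d2:-→d3:-→d4:-→d5:-→d6:-→d7:-→d8:H0→d9:-→d10:-→d11:-→d12:-→d13:H5→d14:-→d15:-→d16:H2  best=H2
  + 188.31.208.0/24 (H4) depth=24
  ? 188.31.0.217  path d0:-→d1:-→d2:-→d3:-→d4:-→d5:-→d6:-→d7:-→d8:-→d9:-→d10:-→d11:-→d12:-→d13:-→d14:-→d15:-→d16:H6  best=H6
  + 188.0.0.0/8 (H4) depth=8
  + 0.0.0.0/0 (H1) depth=0
  ? 188.31.208.4  path d0:H1→d1:-→d2:-→d3:-→d4:-→d5:-→d6:-→d7:-→d8:H4→d9:-→d10:-→d11:-→d12:-→d13:-→d14:-→d15:-→d16:H6→d17:-→d18:-→d19:-→d20:-→d21:-→d22:-→d23:-→d24:H4  best=H4
  ? 53.48.6.19  path d0:H1→d1:-→d2:-→d3:-→d4:-→d5:-→d6:-→d7:-→d8:H0→d9:-→d10:-→d11:-→d12:-→d13:H5  best=H5
  + 30.128.0.0/9 (H3) depth=9
  + 188.31.208.146/32 (H3) depth=32
  + 30.241.0.0/16 (H6) depth=16
  del 188.31.208.146/32 (clear depth 32)
  ? 30.241.240.11  path d0:H1→d1:-→d2:-→d3:-→d4:-→d5:-→d6:-→d7:-→d8:-→d9:H3→d10:-→d11:-→d12:-→d13:-→d14:-→d15:-→d16:H6→d17:-→d18:-→d19:-→d20:H5→d21:H1  best=H1
  ? 35.66.41.213  path d0:H1→d1:-→d2:-→d3:-  best=H1
  ? 30.128.0.2  path d0:H1→d1:-→d2:-→d3:-→d4:-→d5:-→d6:-→d7:-→d8:-→d9:H3  best=H3
  + 53.54.75.128/26 (H7) depth=26
  + 30.241.243.38/31 (H1) depth=31
  + 176.0.0.0/4 (H7) depth=4
  + 188.0.0.0/8 (H4) depth=8
  ? 30.179.137.25  path d0:H1→d1:-→d2:-→d3:-→d4:-→d5:-→d6:-→d7:-→d8:-→d9:H3  best=H3
  + 0.0.0.0/0 (H2) depth=0
  + 30.241.243.39/32 (H2) depth=32
  del 30.241.0.0/16 (clear depth 16)
  del 53.54.0.0/16 (clear depth 16)
  ? 53.48.1.55  path d0:H2→d1:-→d2:-→d3:-→d4:-→d5:-→d6:-→d7:-→d8:H0→d9:-→d10:-→d11:-→d12:-→d13:H5  best=H5
  + 188.31.208.0/20 (H0) depth=20
  ? 29.68.38.72  path d0:H2→d1:-→d2:-→d3:-→d4:-→d5:-→d6:-  best=H2
  ? 30.241.240.59  path d0:H2→d1:-→d2:-→d3:-→d4:-→d5:-→d6:-→d7:-→d8:-→d9:H3→d10:-→d11:-→d12:-→d13:-→d14:-→d15:-→d16:-→d17:-→d18:-→d19:-→d20:H5→d21:H1→d22:-  best=H1

== LOOKUPS ==
["H2","H2","H6","H4","H5","H1","H1","H3","H3","H5","H2","H1"]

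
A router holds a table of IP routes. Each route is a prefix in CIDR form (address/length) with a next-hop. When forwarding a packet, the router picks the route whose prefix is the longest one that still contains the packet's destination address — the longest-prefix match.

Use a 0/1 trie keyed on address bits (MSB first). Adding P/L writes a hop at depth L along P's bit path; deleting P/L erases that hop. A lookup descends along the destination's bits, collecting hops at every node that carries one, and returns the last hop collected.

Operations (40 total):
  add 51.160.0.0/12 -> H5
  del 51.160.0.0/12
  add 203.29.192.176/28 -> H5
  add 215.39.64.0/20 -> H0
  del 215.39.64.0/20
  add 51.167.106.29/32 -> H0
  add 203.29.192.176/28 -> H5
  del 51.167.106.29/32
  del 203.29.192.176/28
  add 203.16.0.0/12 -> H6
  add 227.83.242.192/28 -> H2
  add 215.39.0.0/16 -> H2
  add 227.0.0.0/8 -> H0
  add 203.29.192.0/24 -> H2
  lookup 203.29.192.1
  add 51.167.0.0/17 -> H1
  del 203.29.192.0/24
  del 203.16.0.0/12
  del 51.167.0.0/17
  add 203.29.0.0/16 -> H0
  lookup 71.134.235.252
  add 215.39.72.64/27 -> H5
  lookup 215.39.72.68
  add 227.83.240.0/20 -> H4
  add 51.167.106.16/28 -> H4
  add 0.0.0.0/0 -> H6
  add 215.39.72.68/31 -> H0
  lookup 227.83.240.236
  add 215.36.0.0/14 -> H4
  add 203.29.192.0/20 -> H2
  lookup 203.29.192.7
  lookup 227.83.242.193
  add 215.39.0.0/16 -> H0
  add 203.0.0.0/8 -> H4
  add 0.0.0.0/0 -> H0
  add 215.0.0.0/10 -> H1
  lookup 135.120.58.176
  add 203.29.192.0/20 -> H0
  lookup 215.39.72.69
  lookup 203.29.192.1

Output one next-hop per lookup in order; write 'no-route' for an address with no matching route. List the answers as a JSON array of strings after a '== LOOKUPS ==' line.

Process each operation:
  add 51.160.0.0/12 -> H5 at depth 12
  - 51.160.0.0/12 clear@12
  add 203.29.192.176/28 -> H5 at depth 28
  add 215.39.64.0/20 -> H0 at depth 20
  - 215.39.64.0/20 clear@20
  add 51.167.106.29/32 -> H0 at depth 32
  add 203.29.192.176/28 -> H5 at depth 28
  - 51.167.106.29/32 clear@32
  - 203.29.192.176/28 clear@28
  add 203.16.0.0/12 -> H6 at depth 12
  add 227.83.242.192/28 -> H2 at depth 28
  add 215.39.0.0/16 -> H2 at depth 16
  add 227.0.0.0/8 -> H0 at depth 8
  add 203.29.192.0/24 -> H2 at depth 24
  lookup 203.29.192.1: bits 110010110001110111000000 walk d0:-→d1:-→d2:-→d3:-→d4:-→d5:-→d6:-→d7:-→d8:-→d9:-→d10:-→d11:-→d12:H6→d13:-→d14:-→d15:-→d16:-→d17:-→d18:-→d19:-→d20:-→d21:-→d22:-→d23:-→d24:H2 -> H2
  add 51.167.0.0/17 -> H1 at depth 17
  - 203.29.192.0/24 clear@24
  - 203.16.0.0/12 clear@12
  - 51.167.0.0/17 clear@17
  add 203.29.0.0/16 -> H0 at depth 16
  lookup 71.134.235.252: bits 0 walk d0:-→d1:- -> no-route
  add 215.39.72.64/27 -> H5 at depth 27
  lookup 215.39.72.68: bits 110101110010011101001000010 walk d0:-→d1:-→d2:-→d3:-→d4:-→d5:-→d6:-→d7:-→d8:-→d9:-→d10:-→d11:-→d12:-→d13:-→d14:-→d15:-→d16:H2→d17:-→d18:-→d19:-→d20:-→d21:-→d22:-→d23:-→d24:-→d25:-→d26:-→d27:H5 -> H5
  add 227.83.240.0/20 -> H4 at depth 20
  add 51.167.106.16/28 -> H4 at depth 28
  add 0.0.0.0/0 -> H6 at depth 0
  add 215.39.72.68/31 -> H0 at depth 31
  lookup 227.83.240.236: bits 1110001101010011111100 walk d0:H6→d1:-→d2:-→d3:-→d4:-→d5:-→d6:-→d7:-→d8:H0→d9:-→d10:-→d11:-→d12:-→d13:-→d14:-→d15:-→d16:-→d17:-→d18:-→d19:-→d20:H4→d21:-→d22:- -> H4
  add 215.36.0.0/14 -> H4 at depth 14
  add 203.29.192.0/20 -> H2 at depth 20
  lookup 203.29.192.7: bits 110010110001110111000000 walk d0:H6→d1:-→d2:-→d3:-→d4:-→d5:-→d6:-→d7:-→d8:-→d9:-→d10:-→d11:-→d12:-→d13:-→d14:-→d15:-→d16:H0→d17:-→d18:-→d19:-→d20:H2→d21:-→d22:-→d23:-→d24:- -> H2
  lookup 227.83.242.193: bits 1110001101010011111100101100 walk d0:H6→d1:-→d2:-→d3:-→d4:-→d5:-→d6:-→d7:-→d8:H0→d9:-→d10:-→d11:-→d12:-→d13:-→d14:-→d15:-→d16:-→d17:-→d18:-→d19:-→d20:H4→d21:-→d22:-→d23:-→d24:-→d25:-→d26:-→d27:-→d28:H2 -> H2
  add 215.39.0.0/16 -> H0 at depth 16
  add 203.0.0.0/8 -> H4 at depth 8
  add 0.0.0.0/0 -> H0 at depth 0
  add 215.0.0.0/10 -> H1 at depth 10
  lookup 135.120.58.176: bits 1 walk d0:H0→d1:- -> H0
  add 203.29.192.0/20 -> H0 at depth 20
  lookup 215.39.72.69: bits 1101011100100111010010000100010 walk d0:H0→d1:-→d2:-→d3:-→d4:-→d5:-→d6:-→d7:-→d8:-→d9:-→d10:H1→d11:-→d12:-→d13:-→d14:H4→d15:-→d16:H0→d17:-→d18:-→d19:-→d20:-→d21:-→d22:-→d23:-→d24:-→d25:-→d26:-→d27:H5→d28:-→d29:-→d30:-→d31:H0 -> H0
  lookup 203.29.192.1: bits 110010110001110111000000 walk d0:H0→d1:-→d2:-→d3:-→d4:-→d5:-→d6:-→d7:-→d8:H4→d9:-→d10:-→d11:-→d12:-→d13:-→d14:-→d15:-→d16:H0→d17:-→d18:-→d19:-→d20:H0→d21:-→d22:-→d23:-→d24:- -> H0

== LOOKUPS ==
["H2","no-route","H5","H4","H2","H2","H0","H0","H0"]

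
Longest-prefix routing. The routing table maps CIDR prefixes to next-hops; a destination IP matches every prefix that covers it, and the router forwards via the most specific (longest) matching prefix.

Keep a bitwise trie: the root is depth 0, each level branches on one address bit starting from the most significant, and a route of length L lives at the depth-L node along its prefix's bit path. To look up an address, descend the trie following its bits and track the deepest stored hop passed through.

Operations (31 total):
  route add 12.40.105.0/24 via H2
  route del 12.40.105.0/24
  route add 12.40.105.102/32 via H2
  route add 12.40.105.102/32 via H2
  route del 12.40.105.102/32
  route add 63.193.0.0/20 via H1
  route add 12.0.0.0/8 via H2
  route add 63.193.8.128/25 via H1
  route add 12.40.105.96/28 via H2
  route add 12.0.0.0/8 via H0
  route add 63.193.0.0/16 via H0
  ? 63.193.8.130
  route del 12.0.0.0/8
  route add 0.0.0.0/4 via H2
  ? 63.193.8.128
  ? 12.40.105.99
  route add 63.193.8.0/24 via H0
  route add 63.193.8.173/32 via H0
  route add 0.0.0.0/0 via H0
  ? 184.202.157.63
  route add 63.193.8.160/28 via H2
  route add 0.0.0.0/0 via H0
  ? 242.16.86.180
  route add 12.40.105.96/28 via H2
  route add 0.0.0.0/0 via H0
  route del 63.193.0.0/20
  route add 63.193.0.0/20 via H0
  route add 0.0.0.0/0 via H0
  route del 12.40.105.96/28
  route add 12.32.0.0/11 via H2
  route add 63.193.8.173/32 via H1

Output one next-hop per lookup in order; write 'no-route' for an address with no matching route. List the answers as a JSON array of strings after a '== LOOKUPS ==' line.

Trace:
  + 12.40.105.0/24 (H2) depth=24
  - 12.40.105.0/24 clear@24
  + 12.40.105.102/32 (H2) depth=32
  + 12.40.105.102/32 (H2) depth=32
  - 12.40.105.102/32 clear@32
  + 63.193.0.0/20 (H1) depth=20
  + 12.0.0.0/8 (H2) depth=8
  + 63.193.8.128/25 (H1) depth=25
  + 12.40.105.96/28 (H2) depth=28
  + 12.0.0.0/8 (H0) depth=8
  + 63.193.0.0/16 (H0) depth=16
  ? 63.193.8.130  path d0:-→d1:-→d2:-→d3:-→d4:-→d5:-→d6:-→d7:-→d8:-→d9:-→d10:-→d11:-→d12:-→d13:-→d14:-→d15:-→d16:H0→d17:-→d18:-→d19:-→d20:H1→d21:-→d22:-→d23:-→d24:-→d25:H1  best=H1
  - 12.0.0.0/8 clear@8
  + 0.0.0.0/4 (H2) depth=4
  ? 63.193.8.128  path d0:-→d1:-→d2:-→d3:-→d4:-→d5:-→d6:-→d7:-→d8:-→d9:-→d10:-→d11:-→d12:-→d13:-→d14:-→d15:-→d16:H0→d17:-→d18:-→d19:-→d20:H1→d21:-→d22:-→d23:-→d24:-→d25:H1  best=H1
  ? 12.40.105.99  path d0:-→d1:-→d2:-→d3:-→d4:H2→d5:-→d6:-→d7:-→d8:-→d9:-→d10:-→d11:-→d12:-→d13:-→d14:-→d15:-→d16:-→d17:-→d18:-→d19:-→d20:-→d21:-→d22:-→d23:-→d24:-→d25:-→d26:-→d27:-→d28:H2→d29:-  best=H2
  + 63.193.8.0/24 (H0) depth=24
  + 63.193.8.173/32 (H0) depth=32
  + 0.0.0.0/0 (H0) depth=0
  ? 184.202.157.63  path d0:H0  best=H0
  + 63.193.8.160/28 (H2) depth=28
  + 0.0.0.0/0 (H0) depth=0
  ? 242.16.86.180  path d0:H0  best=H0
  + 12.40.105.96/28 (H2) depth=28
  + 0.0.0.0/0 (H0) depth=0
  - 63.193.0.0/20 clear@20
  + 63.193.0.0/20 (H0) depth=20
  + 0.0.0.0/0 (H0) depth=0
  - 12.40.105.96/28 clear@28
  + 12.32.0.0/11 (H2) depth=11
  + 63.193.8.173/32 (H1) depth=32

== LOOKUPS ==
["H1","H1","H2","H0","H0"]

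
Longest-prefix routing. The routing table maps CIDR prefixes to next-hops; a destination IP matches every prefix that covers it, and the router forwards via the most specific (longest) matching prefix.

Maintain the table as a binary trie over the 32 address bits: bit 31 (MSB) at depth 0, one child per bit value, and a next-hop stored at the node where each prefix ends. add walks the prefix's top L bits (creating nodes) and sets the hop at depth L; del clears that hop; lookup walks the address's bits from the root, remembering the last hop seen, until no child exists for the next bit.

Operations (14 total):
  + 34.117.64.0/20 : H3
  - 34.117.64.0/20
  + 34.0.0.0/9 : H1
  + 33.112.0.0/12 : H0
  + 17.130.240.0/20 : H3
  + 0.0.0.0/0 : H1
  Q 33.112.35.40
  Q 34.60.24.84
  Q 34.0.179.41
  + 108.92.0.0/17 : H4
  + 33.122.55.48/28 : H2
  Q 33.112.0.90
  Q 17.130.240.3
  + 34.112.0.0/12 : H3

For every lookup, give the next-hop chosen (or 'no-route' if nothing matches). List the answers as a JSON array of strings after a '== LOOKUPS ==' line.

Process each operation:
  + 34.117.64.0/20 (H3) depth=20
  del 34.117.64.0/20 (clear depth 20)
  + 34.0.0.0/9 (H1) depth=9
  + 33.112.0.0/12 (H0) depth=12
  + 17.130.240.0/20 (H3) depth=20
  + 0.0.0.0/0 (H1) depth=0
  ? 33.112.35.40  path d0:H1→d1:-→d2:-→d3:-→d4:-→d5:-→d6:-→d7:-→d8:-→d9:-→d10:-→d11:-→d12:H0  best=H0
  ? 34.60.24.84  path d0:H1→d1:-→d2:-→d3:-→d4:-→d5:-→d6:-→d7:-→d8:-→d9:H1  best=H1
  ? 34.0.179.41  path d0:H1→d1:-→d2:-→d3:-→d4:-→d5:-→d6:-→d7:-→d8:-→d9:H1  best=H1
  + 108.92.0.0/17 (H4) depth=17
  + 33.122.55.48/28 (H2) depth=28
  ? 33.112.0.90  path d0:H1→d1:-→d2:-→d3:-→d4:-→d5:-→d6:-→d7:-→d8:-→d9:-→d10:-→d11:-→d12:H0  best=H0
  ? 17.130.240.3  path d0:H1→d1:-→d2:-→d3:-→d4:-→d5:-→d6:-→d7:-→d8:-→d9:-→d10:-→d11:-→d12:-→d13:-→d14:-→d15:-→d16:-→d17:-→d18:-→d19:-→d20:H3  best=H3
  + 34.112.0.0/12 (H3) depth=12

== LOOKUPS ==
["H0","H1","H1","H0","H3"]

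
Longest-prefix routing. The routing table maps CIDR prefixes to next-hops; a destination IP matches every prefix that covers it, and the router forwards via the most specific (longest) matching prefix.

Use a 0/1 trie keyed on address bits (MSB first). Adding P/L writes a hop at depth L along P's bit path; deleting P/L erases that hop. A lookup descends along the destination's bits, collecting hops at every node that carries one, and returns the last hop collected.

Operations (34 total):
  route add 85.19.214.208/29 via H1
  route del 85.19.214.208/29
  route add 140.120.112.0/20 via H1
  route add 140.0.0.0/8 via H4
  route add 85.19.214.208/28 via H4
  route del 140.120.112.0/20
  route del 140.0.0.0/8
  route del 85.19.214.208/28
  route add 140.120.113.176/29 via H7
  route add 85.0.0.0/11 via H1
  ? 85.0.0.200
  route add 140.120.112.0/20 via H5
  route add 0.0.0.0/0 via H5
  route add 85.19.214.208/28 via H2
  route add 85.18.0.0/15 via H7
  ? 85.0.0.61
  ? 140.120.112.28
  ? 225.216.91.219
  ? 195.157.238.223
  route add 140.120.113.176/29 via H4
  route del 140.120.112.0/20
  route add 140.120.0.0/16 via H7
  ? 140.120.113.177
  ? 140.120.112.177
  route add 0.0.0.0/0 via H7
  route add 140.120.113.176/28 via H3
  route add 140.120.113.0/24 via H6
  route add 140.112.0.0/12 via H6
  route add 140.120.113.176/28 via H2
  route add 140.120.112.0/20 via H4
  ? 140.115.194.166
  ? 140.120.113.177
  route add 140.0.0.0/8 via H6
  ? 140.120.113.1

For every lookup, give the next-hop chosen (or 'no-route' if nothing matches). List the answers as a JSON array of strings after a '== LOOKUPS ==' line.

Process each operation:
  + 85.19.214.208/29 (H1) depth=29
  del 85.19.214.208/29 (clear depth 29)
  + 140.120.112.0/20 (H1) depth=20
  + 140.0.0.0/8 (H4) depth=8
  + 85.19.214.208/28 (H4) depth=28
  del 140.120.112.0/20 (clear depth 20)
  del 140.0.0.0/8 (clear depth 8)
  del 85.19.214.208/28 (clear depth 28)
  + 140.120.113.176/29 (H7) depth=29
  + 85.0.0.0/11 (H1) depth=11
  Q 85.0.0.200: descend 01010101000 ; hops seen [H1] ; pick H1
  + 140.120.112.0/20 (H5) depth=20
  + 0.0.0.0/0 (H5) depth=0
  + 85.19.214.208/28 (H2) depth=28
  + 85.18.0.0/15 (H7) depth=15
  Q 85.0.0.61: descend 01010101000 ; hops seen [H5,H1] ; pick H1
  Q 140.120.112.28: descend 10001100011110000111000 ; hops seen [H5,H5] ; pick H5
  Q 225.216.91.219: descend 1 ; hops seen [H5] ; pick H5
  Q 195.157.238.223: descend 1 ; hops seen [H5] ; pick H5
  + 140.120.113.176/29 (H4) depth=29
  del 140.120.112.0/20 (clear depth 20)
  + 140.120.0.0/16 (H7) depth=16
  Q 140.120.113.177: descend 10001100011110000111000110110 ; hops seen [H5,H7,H4] ; pick H4
  Q 140.120.112.177: descend 10001100011110000111000 ; hops seen [H5,H7] ; pick H7
  + 0.0.0.0/0 (H7) depth=0
  + 140.120.113.176/28 (H3) depth=28
  + 140.120.113.0/24 (H6) depth=24
  + 140.112.0.0/12 (H6) depth=12
  + 140.120.113.176/28 (H2) depth=28
  + 140.120.112.0/20 (H4) depth=20
  Q 140.115.194.166: descend 100011000111 ; hops seen [H7,H6] ; pick H6
  Q 140.120.113.177: descend 10001100011110000111000110110 ; hops seen [H7,H6,H7,H4,H6,H2,H4] ; pick H4
  + 140.0.0.0/8 (H6) depth=8
  Q 140.120.113.1: descend 100011000111100001110001 ; hops seen [H7,H6,H6,H7,H4,H6] ; pick H6

== LOOKUPS ==
["H1","H1","H5","H5","H5","H4","H7","H6","H4","H6"]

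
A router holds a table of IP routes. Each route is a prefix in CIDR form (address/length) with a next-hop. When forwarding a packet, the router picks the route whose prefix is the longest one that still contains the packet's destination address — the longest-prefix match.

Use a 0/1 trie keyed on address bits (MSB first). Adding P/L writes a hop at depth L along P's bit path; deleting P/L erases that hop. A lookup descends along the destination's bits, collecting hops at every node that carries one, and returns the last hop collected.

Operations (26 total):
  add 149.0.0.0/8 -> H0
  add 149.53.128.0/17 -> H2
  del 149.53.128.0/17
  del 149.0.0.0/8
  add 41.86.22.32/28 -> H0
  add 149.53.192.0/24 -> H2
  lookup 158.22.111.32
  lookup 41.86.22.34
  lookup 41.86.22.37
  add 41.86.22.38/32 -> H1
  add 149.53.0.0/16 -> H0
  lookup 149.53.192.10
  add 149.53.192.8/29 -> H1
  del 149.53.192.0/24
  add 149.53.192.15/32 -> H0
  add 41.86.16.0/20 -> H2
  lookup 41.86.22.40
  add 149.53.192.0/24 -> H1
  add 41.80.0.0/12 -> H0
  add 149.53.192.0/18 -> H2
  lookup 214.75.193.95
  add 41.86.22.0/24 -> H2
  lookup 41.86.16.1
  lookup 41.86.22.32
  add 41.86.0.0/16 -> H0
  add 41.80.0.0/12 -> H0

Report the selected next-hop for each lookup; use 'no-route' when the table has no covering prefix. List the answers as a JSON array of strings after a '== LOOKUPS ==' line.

Process each operation:
  + 149.0.0.0/8 (H0) depth=8
  + 149.53.128.0/17 (H2) depth=17
  del 149.53.128.0/17 (clear depth 17)
  del 149.0.0.0/8 (clear depth 8)
  + 41.86.22.32/28 (H0) depth=28
  + 149.53.192.0/24 (H2) depth=24
  ? 158.22.111.32  path d0:-→d1:-→d2:-→d3:-→d4:-  best=no-route
  ? 41.86.22.34  path d0:-→d1:-→d2:-→d3:-→d4:-→d5:-→d6:-→d7:-→d8:-→d9:-→d10:-→d11:-→d12:-→d13:-→d14:-→d15:-→d16:-→d17:-→d18:-→d19:-→d20:-→d21:-→d22:-→d23:-→d24:-→d25:-→d26:-→d27:-→d28:H0  best=H0
  ? 41.86.22.37  path d0:-→d1:-→d2:-→d3:-→d4:-→d5:-→d6:-→d7:-→d8:-→d9:-→d10:-→d11:-→d12:-→d13:-→d14:-→d15:-→d16:-→d17:-→d18:-→d19:-→d20:-→d21:-→d22:-→d23:-→d24:-→d25:-→d26:-→d27:-→d28:H0  best=H0
  + 41.86.22.38/32 (H1) depth=32
  + 149.53.0.0/16 (H0) depth=16
  ? 149.53.192.10  path d0:-→d1:-→d2:-→d3:-→d4:-→d5:-→d6:-→d7:-→d8:-→d9:-→d10:-→d11:-→d12:-→d13:-→d14:-→d15:-→d16:H0→d17:-→d18:-→d19:-→d20:-→d21:-→d22:-→d23:-→d24:H2  best=H2
  + 149.53.192.8/29 (H1) depth=29
  del 149.53.192.0/24 (clear depth 24)
  + 149.53.192.15/32 (H0) depth=32
  + 41.86.16.0/20 (H2) depth=20
  ? 41.86.22.40  path d0:-→d1:-→d2:-→d3:-→d4:-→d5:-→d6:-→d7:-→d8:-→d9:-→d10:-→d11:-→d12:-→d13:-→d14:-→d15:-→d16:-→d17:-→d18:-→d19:-→d20:H2→d21:-→d22:-→d23:-→d24:-→d25:-→d26:-→d27:-→d28:H0  best=H0
  + 149.53.192.0/24 (H1) depth=24
  + 41.80.0.0/12 (H0) depth=12
  + 149.53.192.0/18 (H2) depth=18
  ? 214.75.193.95  path d0:-→d1:-  best=no-route
  + 41.86.22.0/24 (H2) depth=24
  ? 41.86.16.1  path d0:-→d1:-→d2:-→d3:-→d4:-→d5:-→d6:-→d7:-→d8:-→d9:-→d10:-→d11:-→d12:H0→d13:-→d14:-→d15:-→d16:-→d17:-→d18:-→d19:-→d20:H2→d21:-  best=H2
  ? 41.86.22.32  path d0:-→d1:-→d2:-→d3:-→d4:-→d5:-→d6:-→d7:-→d8:-→d9:-→d10:-→d11:-→d12:H0→d13:-→d14:-→d15:-→d16:-→d17:-→d18:-→d19:-→d20:H2→d21:-→d22:-→d23:-→d24:H2→d25:-→d26:-→d27:-→d28:H0→d29:-  best=H0
  + 41.86.0.0/16 (H0) depth=16
  + 41.80.0.0/12 (H0) depth=12

== LOOKUPS ==
["no-route","H0","H0","H2","H0","no-route","H2","H0"]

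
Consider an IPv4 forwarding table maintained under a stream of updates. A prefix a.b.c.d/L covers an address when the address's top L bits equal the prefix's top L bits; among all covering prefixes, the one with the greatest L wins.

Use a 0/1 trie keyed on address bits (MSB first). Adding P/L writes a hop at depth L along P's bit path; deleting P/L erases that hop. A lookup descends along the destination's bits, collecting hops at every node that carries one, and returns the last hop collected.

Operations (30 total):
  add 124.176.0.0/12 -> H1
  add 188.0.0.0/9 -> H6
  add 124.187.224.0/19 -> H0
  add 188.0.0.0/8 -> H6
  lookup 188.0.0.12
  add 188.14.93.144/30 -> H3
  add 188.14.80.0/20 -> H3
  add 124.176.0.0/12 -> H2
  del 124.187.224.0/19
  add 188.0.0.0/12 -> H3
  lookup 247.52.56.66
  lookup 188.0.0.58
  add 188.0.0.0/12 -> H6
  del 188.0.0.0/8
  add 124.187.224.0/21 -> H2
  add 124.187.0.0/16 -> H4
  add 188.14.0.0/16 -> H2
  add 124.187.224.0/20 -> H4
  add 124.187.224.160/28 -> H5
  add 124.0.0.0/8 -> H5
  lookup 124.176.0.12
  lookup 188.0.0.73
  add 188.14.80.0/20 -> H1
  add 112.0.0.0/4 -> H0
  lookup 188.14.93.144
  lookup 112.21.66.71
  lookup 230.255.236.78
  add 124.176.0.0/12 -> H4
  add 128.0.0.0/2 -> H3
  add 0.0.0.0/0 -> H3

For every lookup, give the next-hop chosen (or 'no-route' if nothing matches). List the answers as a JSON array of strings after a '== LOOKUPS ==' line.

Apply in order:
  + 124.176.0.0/12 (H1) depth=12
  + 188.0.0.0/9 (H6) depth=9
  + 124.187.224.0/19 (H0) depth=19
  + 188.0.0.0/8 (H6) depth=8
  ? 188.0.0.12  path d0:-→d1:-→d2:-→d3:-→d4:-→d5:-→d6:-→d7:-→d8:H6→d9:H6  best=H6
  + 188.14.93.144/30 (H3) depth=30
  + 188.14.80.0/20 (H3) depth=20
  + 124.176.0.0/12 (H2) depth=12
  - 124.187.224.0/19 clear@19
  + 188.0.0.0/12 (H3) depth=12
  ? 247.52.56.66  path d0:-→d1:-  best=no-route
  ? 188.0.0.58  path d0:-→d1:-→d2:-→d3:-→d4:-→d5:-→d6:-→d7:-→d8:H6→d9:H6→d10:-→d11:-→d12:H3  best=H3
  + 188.0.0.0/12 (H6) depth=12
  - 188.0.0.0/8 clear@8
  + 124.187.224.0/21 (H2) depth=21
  + 124.187.0.0/16 (H4) depth=16
  + 188.14.0.0/16 (H2) depth=16
  + 124.187.224.0/20 (H4) depth=20
  + 124.187.224.160/28 (H5) depth=28
  + 124.0.0.0/8 (H5) depth=8
  ? 124.176.0.12  path d0:-→d1:-→d2:-→d3:-→d4:-→d5:-→d6:-→d7:-→d8:H5→d9:-→d10:-→d11:-→d12:H2  best=H2
  ? 188.0.0.73  path d0:-→d1:-→d2:-→d3:-→d4:-→d5:-→d6:-→d7:-→d8:-→d9:H6→d10:-→d11:-→d12:H6  best=H6
  + 188.14.80.0/20 (H1) depth=20
  + 112.0.0.0/4 (H0) depth=4
  ? 188.14.93.144  path d0:-→d1:-→d2:-→d3:-→d4:-→d5:-→d6:-→d7:-→d8:-→d9:H6→d10:-→d11:-→d12:H6→d13:-→d14:-→d15:-→d16:H2→d17:-→d18:-→d19:-→d20:H1→d21:-→d22:-→d23:-→d24:-→d25:-→d26:-→d27:-→d28:-→d29:-→d30:H3  best=H3
  ? 112.21.66.71  path d0:-→d1:-→d2:-→d3:-→d4:H0  best=H0
  ? 230.255.236.78  path d0:-→d1:-  best=no-route
  + 124.176.0.0/12 (H4) depth=12
  + 128.0.0.0/2 (H3) depth=2
  + 0.0.0.0/0 (H3) depth=0

== LOOKUPS ==
["H6","no-route","H3","H2","H6","H3","H0","no-route"]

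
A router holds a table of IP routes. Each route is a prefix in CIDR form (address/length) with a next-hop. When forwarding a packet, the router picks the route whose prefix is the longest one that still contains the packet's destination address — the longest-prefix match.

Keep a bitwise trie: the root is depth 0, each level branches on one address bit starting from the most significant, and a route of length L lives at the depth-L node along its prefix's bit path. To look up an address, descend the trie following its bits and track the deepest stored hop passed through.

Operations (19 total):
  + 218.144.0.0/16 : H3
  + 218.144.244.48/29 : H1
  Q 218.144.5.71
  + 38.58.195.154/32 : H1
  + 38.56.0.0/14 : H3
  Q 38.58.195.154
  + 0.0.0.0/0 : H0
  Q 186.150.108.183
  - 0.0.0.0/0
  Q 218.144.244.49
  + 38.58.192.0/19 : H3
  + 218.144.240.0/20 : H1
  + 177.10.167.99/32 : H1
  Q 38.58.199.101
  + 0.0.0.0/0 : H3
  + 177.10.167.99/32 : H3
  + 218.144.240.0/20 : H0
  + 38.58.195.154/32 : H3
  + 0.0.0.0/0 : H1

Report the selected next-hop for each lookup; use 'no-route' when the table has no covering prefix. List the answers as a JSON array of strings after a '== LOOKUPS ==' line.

Apply in order:
  add 218.144.0.0/16 -> H3 at depth 16
  add 218.144.244.48/29 -> H1 at depth 29
  Q 218.144.5.71: descend 1101101010010000 ; hops seen [H3] ; pick H3
  add 38.58.195.154/32 -> H1 at depth 32
  add 38.56.0.0/14 -> H3 at depth 14
  Q 38.58.195.154: descend 00100110001110101100001110011010 ; hops seen [H3,H1] ; pick H1
  add 0.0.0.0/0 -> H0 at depth 0
  Q 186.150.108.183: descend 1 ; hops seen [H0] ; pick H0
  del 0.0.0.0/0 (clear depth 0)
  Q 218.144.244.49: descend 11011010100100001111010000110 ; hops seen [H3,H1] ; pick H1
  add 38.58.192.0/19 -> H3 at depth 19
  add 218.144.240.0/20 -> H1 at depth 20
  add 177.10.167.99/32 -> H1 at depth 32
  Q 38.58.199.101: descend 001001100011101011000 ; hops seen [H3,H3] ; pick H3
  add 0.0.0.0/0 -> H3 at depth 0
  add 177.10.167.99/32 -> H3 at depth 32
  add 218.144.240.0/20 -> H0 at depth 20
  add 38.58.195.154/32 -> H3 at depth 32
  add 0.0.0.0/0 -> H1 at depth 0

== LOOKUPS ==
["H3","H1","H0","H1","H3"]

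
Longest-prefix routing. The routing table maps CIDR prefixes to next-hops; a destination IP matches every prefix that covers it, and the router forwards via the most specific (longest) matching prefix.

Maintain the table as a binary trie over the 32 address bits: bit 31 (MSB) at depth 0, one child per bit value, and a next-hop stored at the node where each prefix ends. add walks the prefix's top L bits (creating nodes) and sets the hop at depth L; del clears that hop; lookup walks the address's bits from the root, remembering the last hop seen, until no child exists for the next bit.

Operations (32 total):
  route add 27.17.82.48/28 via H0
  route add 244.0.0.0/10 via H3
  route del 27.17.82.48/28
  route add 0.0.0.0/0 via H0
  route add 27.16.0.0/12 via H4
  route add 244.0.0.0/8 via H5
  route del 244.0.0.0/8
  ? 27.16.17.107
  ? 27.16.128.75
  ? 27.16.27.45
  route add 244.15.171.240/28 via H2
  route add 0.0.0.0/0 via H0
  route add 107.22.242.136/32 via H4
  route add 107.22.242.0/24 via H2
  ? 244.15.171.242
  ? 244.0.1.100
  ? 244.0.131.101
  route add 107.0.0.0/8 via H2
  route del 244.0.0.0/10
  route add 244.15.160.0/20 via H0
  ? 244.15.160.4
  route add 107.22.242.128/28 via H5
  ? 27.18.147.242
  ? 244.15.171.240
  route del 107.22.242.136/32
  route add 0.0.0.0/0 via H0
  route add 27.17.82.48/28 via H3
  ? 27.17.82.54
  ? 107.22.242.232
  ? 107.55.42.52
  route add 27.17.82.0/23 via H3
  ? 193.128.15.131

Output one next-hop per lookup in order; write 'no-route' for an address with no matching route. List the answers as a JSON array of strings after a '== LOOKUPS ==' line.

Trace:
  add 27.17.82.48/28 -> H0 at depth 28
  add 244.0.0.0/10 -> H3 at depth 10
  del 27.17.82.48/28 (clear depth 28)
  add 0.0.0.0/0 -> H0 at depth 0
  add 27.16.0.0/12 -> H4 at depth 12
  add 244.0.0.0/8 -> H5 at depth 8
  del 244.0.0.0/8 (clear depth 8)
  Q 27.16.17.107: descend 000110110001000 ; hops seen [H0,H4] ; pick H4
  Q 27.16.128.75: descend 000110110001000 ; hops seen [H0,H4] ; pick H4
  Q 27.16.27.45: descend 000110110001000 ; hops seen [H0,H4] ; pick H4
  add 244.15.171.240/28 -> H2 at depth 28
  add 0.0.0.0/0 -> H0 at depth 0
  add 107.22.242.136/32 -> H4 at depth 32
  add 107.22.242.0/24 -> H2 at depth 24
  Q 244.15.171.242: descend 1111010000001111101010111111 ; hops seen [H0,H3,H2] ; pick H2
  Q 244.0.1.100: descend 111101000000 ; hops seen [H0,H3] ; pick H3
  Q 244.0.131.101: descend 111101000000 ; hops seen [H0,H3] ; pick H3
  add 107.0.0.0/8 -> H2 at depth 8
  del 244.0.0.0/10 (clear depth 10)
  add 244.15.160.0/20 -> H0 at depth 20
  Q 244.15.160.4: descend 11110100000011111010 ; hops seen [H0,H0] ; pick H0
  add 107.22.242.128/28 -> H5 at depth 28
  Q 27.18.147.242: descend 00011011000100 ; hops seen [H0,H4] ; pick H4
  Q 244.15.171.240: descend 1111010000001111101010111111 ; hops seen [H0,H0,H2] ; pick H2
  del 107.22.242.136/32 (clear depth 32)
  add 0.0.0.0/0 -> H0 at depth 0
  add 27.17.82.48/28 -> H3 at depth 28
  Q 27.17.82.54: descend 0001101100010001010100100011 ; hops seen [H0,H4,H3] ; pick H3
  Q 107.22.242.232: descend 0110101100010110111100101 ; hops seen [H0,H2,H2] ; pick H2
  Q 107.55.42.52: descend 0110101100 ; hops seen [H0,H2] ; pick H2
  add 27.17.82.0/23 -> H3 at depth 23
  Q 193.128.15.131: descend 11 ; hops seen [H0] ; pick H0

== LOOKUPS ==
["H4","H4","H4","H2","H3","H3","H0","H4","H2","H3","H2","H2","H0"]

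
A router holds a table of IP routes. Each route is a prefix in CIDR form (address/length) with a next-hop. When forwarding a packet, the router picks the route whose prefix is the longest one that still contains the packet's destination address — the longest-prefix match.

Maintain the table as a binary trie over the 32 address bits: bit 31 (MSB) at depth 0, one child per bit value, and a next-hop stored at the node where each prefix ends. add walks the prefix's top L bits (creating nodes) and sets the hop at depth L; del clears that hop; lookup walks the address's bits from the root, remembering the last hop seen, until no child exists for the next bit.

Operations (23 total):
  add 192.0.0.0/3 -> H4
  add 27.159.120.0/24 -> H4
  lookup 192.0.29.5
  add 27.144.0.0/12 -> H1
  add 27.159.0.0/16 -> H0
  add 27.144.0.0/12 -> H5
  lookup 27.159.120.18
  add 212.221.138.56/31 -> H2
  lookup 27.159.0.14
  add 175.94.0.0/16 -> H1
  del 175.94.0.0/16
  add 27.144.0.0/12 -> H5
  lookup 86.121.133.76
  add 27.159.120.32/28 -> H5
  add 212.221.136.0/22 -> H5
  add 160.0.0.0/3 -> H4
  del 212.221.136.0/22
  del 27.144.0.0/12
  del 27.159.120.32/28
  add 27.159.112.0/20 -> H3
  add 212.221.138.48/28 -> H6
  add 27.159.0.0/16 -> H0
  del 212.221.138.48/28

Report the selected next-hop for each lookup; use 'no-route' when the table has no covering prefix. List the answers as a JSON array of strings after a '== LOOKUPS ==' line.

Apply in order:
  + 192.0.0.0/3 (H4) depth=3
  + 27.159.120.0/24 (H4) depth=24
  ? 192.0.29.5  path d0:-→d1:-→d2:-→d3:H4  best=H4
  + 27.144.0.0/12 (H1) depth=12
  + 27.159.0.0/16 (H0) depth=16
  + 27.144.0.0/12 (H5) depth=12
  ? 27.159.120.18  path d0:-→d1:-→d2:-→d3:-→d4:-→d5:-→d6:-→d7:-→d8:-→d9:-→d10:-→d11:-→d12:H5→d13:-→d14:-→d15:-→d16:H0→d17:-→d18:-→d19:-→d20:-→d21:-→d22:-→d23:-→d24:H4  best=H4
  + 212.221.138.56/31 (H2) depth=31
  ? 27.159.0.14  path d0:-→d1:-→d2:-→d3:-→d4:-→d5:-→d6:-→d7:-→d8:-→d9:-→d10:-→d11:-→d12:H5→d13:-→d14:-→d15:-→d16:H0→d17:-  best=H0
  + 175.94.0.0/16 (H1) depth=16
  - 175.94.0.0/16 clear@16
  + 27.144.0.0/12 (H5) depth=12
  ? 86.121.133.76  path d0:-→d1:-  best=no-route
  + 27.159.120.32/28 (H5) depth=28
  + 212.221.136.0/22 (H5) depth=22
  + 160.0.0.0/3 (H4) depth=3
  - 212.221.136.0/22 clear@22
  - 27.144.0.0/12 clear@12
  - 27.159.120.32/28 clear@28
  + 27.159.112.0/20 (H3) depth=20
  + 212.221.138.48/28 (H6) depth=28
  + 27.159.0.0/16 (H0) depth=16
  - 212.221.138.48/28 clear@28

== LOOKUPS ==
["H4","H4","H0","no-route"]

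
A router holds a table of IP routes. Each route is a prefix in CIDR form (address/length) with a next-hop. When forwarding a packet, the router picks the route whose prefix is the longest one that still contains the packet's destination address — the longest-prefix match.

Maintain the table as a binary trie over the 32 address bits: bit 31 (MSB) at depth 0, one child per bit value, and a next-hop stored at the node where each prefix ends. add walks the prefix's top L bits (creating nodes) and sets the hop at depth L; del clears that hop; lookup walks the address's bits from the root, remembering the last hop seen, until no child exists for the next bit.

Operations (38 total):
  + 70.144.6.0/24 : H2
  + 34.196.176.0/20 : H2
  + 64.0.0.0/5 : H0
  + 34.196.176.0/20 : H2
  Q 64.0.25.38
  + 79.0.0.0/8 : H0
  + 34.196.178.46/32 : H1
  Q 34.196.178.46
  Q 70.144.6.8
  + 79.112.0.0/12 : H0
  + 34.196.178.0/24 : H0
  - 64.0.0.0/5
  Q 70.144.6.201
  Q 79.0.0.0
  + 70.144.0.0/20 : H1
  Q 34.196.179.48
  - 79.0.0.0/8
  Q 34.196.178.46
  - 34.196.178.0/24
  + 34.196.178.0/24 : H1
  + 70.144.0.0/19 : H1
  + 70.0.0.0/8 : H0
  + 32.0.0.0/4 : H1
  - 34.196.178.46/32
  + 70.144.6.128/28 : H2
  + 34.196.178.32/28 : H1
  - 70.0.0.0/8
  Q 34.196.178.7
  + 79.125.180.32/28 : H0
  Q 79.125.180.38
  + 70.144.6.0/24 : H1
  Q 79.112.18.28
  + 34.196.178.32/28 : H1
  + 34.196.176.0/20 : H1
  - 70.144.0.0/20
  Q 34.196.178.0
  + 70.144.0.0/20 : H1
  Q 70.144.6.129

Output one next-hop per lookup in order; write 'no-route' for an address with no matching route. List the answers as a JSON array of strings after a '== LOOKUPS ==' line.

Apply in order:
  add 70.144.6.0/24 -> H2 at depth 24
  add 34.196.176.0/20 -> H2 at depth 20
  add 64.0.0.0/5 -> H0 at depth 5
  add 34.196.176.0/20 -> H2 at depth 20
  lookup 64.0.25.38: bits 01000 walk d0:-→d1:-→d2:-→d3:-→d4:-→d5:H0 -> H0
  add 79.0.0.0/8 -> H0 at depth 8
  add 34.196.178.46/32 -> H1 at depth 32
  lookup 34.196.178.46: bits 00100010110001001011001000101110 walk d0:-→d1:-→d2:-→d3:-→d4:-→d5:-→d6:-→d7:-→d8:-→d9:-→d10:-→d11:-→d12:-→d13:-→d14:-→d15:-→d16:-→d17:-→d18:-→d19:-→d20:H2→d21:-→d22:-→d23:-→d24:-→d25:-→d26:-→d27:-→d28:-→d29:-→d30:-→d31:-→d32:H1 -> H1
  lookup 70.144.6.8: bits 010001101001000000000110 walk d0:-→d1:-→d2:-→d3:-→d4:-→d5:H0→d6:-→d7:-→d8:-→d9:-→d10:-→d11:-→d12:-→d13:-→d14:-→d15:-→d16:-→d17:-→d18:-→d19:-→d20:-→d21:-→d22:-→d23:-→d24:H2 -> H2
  add 79.112.0.0/12 -> H0 at depth 12
  add 34.196.178.0/24 -> H0 at depth 24
  del 64.0.0.0/5 (clear depth 5)
  lookup 70.144.6.201: bits 010001101001000000000110 walk d0:-→d1:-→d2:-→d3:-→d4:-→d5:-→d6:-→d7:-→d8:-→d9:-→d10:-→d11:-→d12:-→d13:-→d14:-→d15:-→d16:-→d17:-→d18:-→d19:-→d20:-→d21:-→d22:-→d23:-→d24:H2 -> H2
  lookup 79.0.0.0: bits 010011110 walk d0:-→d1:-→d2:-→d3:-→d4:-→d5:-→d6:-→d7:-→d8:H0→d9:- -> H0
  add 70.144.0.0/20 -> H1 at depth 20
  lookup 34.196.179.48: bits 00100010110001001011001 walk d0:-→d1:-→d2:-→d3:-→d4:-→d5:-→d6:-→d7:-→d8:-→d9:-→d10:-→d11:-→d12:-→d13:-→d14:-→d15:-→d16:-→d17:-→d18:-→d19:-→d20:H2→d21:-→d22:-→d23:- -> H2
  del 79.0.0.0/8 (clear depth 8)
  lookup 34.196.178.46: bits 00100010110001001011001000101110 walk d0:-→d1:-→d2:-→d3:-→d4:-→d5:-→d6:-→d7:-→d8:-→d9:-→d10:-→d11:-→d12:-→d13:-→d14:-→d15:-→d16:-→d17:-→d18:-→d19:-→d20:H2→d21:-→d22:-→d23:-→d24:H0→d25:-→d26:-→d27:-→d28:-→d29:-→d30:-→d31:-→d32:H1 -> H1
  del 34.196.178.0/24 (clear depth 24)
  add 34.196.178.0/24 -> H1 at depth 24
  add 70.144.0.0/19 -> H1 at depth 19
  add 70.0.0.0/8 -> H0 at depth 8
  add 32.0.0.0/4 -> H1 at depth 4
  del 34.196.178.46/32 (clear depth 32)
  add 70.144.6.128/28 -> H2 at depth 28
  add 34.196.178.32/28 -> H1 at depth 28
  del 70.0.0.0/8 (clear depth 8)
  lookup 34.196.178.7: bits 00100010110001001011001000 walk d0:-→d1:-→d2:-→d3:-→d4:H1→d5:-→d6:-→d7:-→d8:-→d9:-→d10:-→d11:-→d12:-→d13:-→d14:-→d15:-→d16:-→d17:-→d18:-→d19:-→d20:H2→d21:-→d22:-→d23:-→d24:H1→d25:-→d26:- -> H1
  add 79.125.180.32/28 -> H0 at depth 28
  lookup 79.125.180.38: bits 0100111101111101101101000010 walk d0:-→d1:-→d2:-→d3:-→d4:-→d5:-→d6:-→d7:-→d8:-→d9:-→d10:-→d11:-→d12:H0→d13:-→d14:-→d15:-→d16:-→d17:-→d18:-→d19:-→d20:-→d21:-→d22:-→d23:-→d24:-→d25:-→d26:-→d27:-→d28:H0 -> H0
  add 70.144.6.0/24 -> H1 at depth 24
  lookup 79.112.18.28: bits 010011110111 walk d0:-→d1:-→d2:-→d3:-→d4:-→d5:-→d6:-→d7:-→d8:-→d9:-→d10:-→d11:-→d12:H0 -> H0
  add 34.196.178.32/28 -> H1 at depth 28
  add 34.196.176.0/20 -> H1 at depth 20
  del 70.144.0.0/20 (clear depth 20)
  lookup 34.196.178.0: bits 00100010110001001011001000 walk d0:-→d1:-→d2:-→d3:-→d4:H1→d5:-→d6:-→d7:-→d8:-→d9:-→d10:-→d11:-→d12:-→d13:-→d14:-→d15:-→d16:-→d17:-→d18:-→d19:-→d20:H1→d21:-→d22:-→d23:-→d24:H1→d25:-→d26:- -> H1
  add 70.144.0.0/20 -> H1 at depth 20
  lookup 70.144.6.129: bits 0100011010010000000001101000 walk d0:-→d1:-→d2:-→d3:-→d4:-→d5:-→d6:-→d7:-→d8:-→d9:-→d10:-→d11:-→d12:-→d13:-→d14:-→d15:-→d16:-→d17:-→d18:-→d19:H1→d20:H1→d21:-→d22:-→d23:-→d24:H1→d25:-→d26:-→d27:-→d28:H2 -> H2

== LOOKUPS ==
["H0","H1","H2","H2","H0","H2","H1","H1","H0","H0","H1","H2"]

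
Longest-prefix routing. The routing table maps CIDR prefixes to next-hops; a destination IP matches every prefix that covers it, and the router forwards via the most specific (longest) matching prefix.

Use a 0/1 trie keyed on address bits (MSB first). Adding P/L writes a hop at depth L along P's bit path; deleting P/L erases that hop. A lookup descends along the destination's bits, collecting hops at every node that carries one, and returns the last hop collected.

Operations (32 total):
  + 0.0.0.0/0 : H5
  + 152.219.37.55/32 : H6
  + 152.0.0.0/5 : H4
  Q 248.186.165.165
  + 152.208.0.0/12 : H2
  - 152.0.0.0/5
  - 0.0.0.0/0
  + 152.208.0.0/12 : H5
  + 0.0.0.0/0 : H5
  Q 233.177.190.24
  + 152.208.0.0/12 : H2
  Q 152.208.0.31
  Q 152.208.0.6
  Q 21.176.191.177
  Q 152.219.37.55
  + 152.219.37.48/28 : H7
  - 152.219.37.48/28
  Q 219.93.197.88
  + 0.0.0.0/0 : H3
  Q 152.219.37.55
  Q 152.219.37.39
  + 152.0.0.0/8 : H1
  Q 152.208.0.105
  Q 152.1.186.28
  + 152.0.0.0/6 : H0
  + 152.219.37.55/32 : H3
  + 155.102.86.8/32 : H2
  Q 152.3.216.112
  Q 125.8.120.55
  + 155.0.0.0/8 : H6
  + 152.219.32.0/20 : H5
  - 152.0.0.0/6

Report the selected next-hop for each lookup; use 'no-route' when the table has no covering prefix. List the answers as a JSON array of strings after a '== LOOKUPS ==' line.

Apply in order:
  add 0.0.0.0/0 -> H5 at depth 0
  add 152.219.37.55/32 -> H6 at depth 32
  add 152.0.0.0/5 -> H4 at depth 5
  Q 248.186.165.165: descend 1 ; hops seen [H5] ; pick H5
  add 152.208.0.0/12 -> H2 at depth 12
  del 152.0.0.0/5 (clear depth 5)
  del 0.0.0.0/0 (clear depth 0)
  add 152.208.0.0/12 -> H5 at depth 12
  add 0.0.0.0/0 -> H5 at depth 0
  Q 233.177.190.24: descend 1 ; hops seen [H5] ; pick H5
  add 152.208.0.0/12 -> H2 at depth 12
  Q 152.208.0.31: descend 100110001101 ; hops seen [H5,H2] ; pick H2
  Q 152.208.0.6: descend 100110001101 ; hops seen [H5,H2] ; pick H2
  Q 21.176.191.177: descend ε ; hops seen [H5] ; pick H5
  Q 152.219.37.55: descend 10011000110110110010010100110111 ; hops seen [H5,H2,H6] ; pick H6
  add 152.219.37.48/28 -> H7 at depth 28
  del 152.219.37.48/28 (clear depth 28)
  Q 219.93.197.88: descend 1 ; hops seen [H5] ; pick H5
  add 0.0.0.0/0 -> H3 at depth 0
  Q 152.219.37.55: descend 10011000110110110010010100110111 ; hops seen [H3,H2,H6] ; pick H6
  Q 152.219.37.39: descend 100110001101101100100101001 ; hops seen [H3,H2] ; pick H2
  add 152.0.0.0/8 -> H1 at depth 8
  Q 152.208.0.105: descend 100110001101 ; hops seen [H3,H1,H2] ; pick H2
  Q 152.1.186.28: descend 10011000 ; hops seen [H3,H1] ; pick H1
  add 152.0.0.0/6 -> H0 at depth 6
  add 152.219.37.55/32 -> H3 at depth 32
  add 155.102.86.8/32 -> H2 at depth 32
  Q 152.3.216.112: descend 10011000 ; hops seen [H3,H0,H1] ; pick H1
  Q 125.8.120.55: descend ε ; hops seen [H3] ; pick H3
  add 155.0.0.0/8 -> H6 at depth 8
  add 152.219.32.0/20 -> H5 at depth 20
  del 152.0.0.0/6 (clear depth 6)

== LOOKUPS ==
["H5","H5","H2","H2","H5","H6","H5","H6","H2","H2","H1","H1","H3"]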